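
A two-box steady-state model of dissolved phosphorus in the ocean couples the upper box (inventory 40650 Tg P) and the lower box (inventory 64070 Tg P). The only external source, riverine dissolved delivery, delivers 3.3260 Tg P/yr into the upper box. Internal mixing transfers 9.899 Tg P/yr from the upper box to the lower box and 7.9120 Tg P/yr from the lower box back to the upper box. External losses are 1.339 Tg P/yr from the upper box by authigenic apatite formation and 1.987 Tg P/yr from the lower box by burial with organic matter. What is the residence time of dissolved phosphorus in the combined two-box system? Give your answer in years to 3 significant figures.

Treat the two boxes together as one reservoir: the mixing fluxes between them are internal recycling, so τ = ΣM / Σ(external losses).
M_total = 40650 + 64070 = 104720 Tg P.
ΣF_external_out = 1.339 + 1.987 = 3.3260 Tg P/yr.
τ = M_total / ΣF_ext = 104720 / 3.3260 = 31490 yr.

31500 yr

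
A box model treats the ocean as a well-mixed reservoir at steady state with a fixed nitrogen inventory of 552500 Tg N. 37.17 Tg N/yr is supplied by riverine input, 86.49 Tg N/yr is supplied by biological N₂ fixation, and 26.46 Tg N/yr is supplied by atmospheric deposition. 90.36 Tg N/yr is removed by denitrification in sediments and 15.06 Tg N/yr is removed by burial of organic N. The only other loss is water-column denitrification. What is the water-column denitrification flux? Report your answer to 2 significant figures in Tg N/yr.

45 Tg N/yr

At steady state ΣF_in = ΣF_out.
ΣF_in = 37.17 + 86.49 + 26.46 = 150.12 Tg N/yr.
Water-column denitrification flux = ΣF_in − (90.36 + 15.06) = 150.12 − 105.4 = 44.70 Tg N/yr.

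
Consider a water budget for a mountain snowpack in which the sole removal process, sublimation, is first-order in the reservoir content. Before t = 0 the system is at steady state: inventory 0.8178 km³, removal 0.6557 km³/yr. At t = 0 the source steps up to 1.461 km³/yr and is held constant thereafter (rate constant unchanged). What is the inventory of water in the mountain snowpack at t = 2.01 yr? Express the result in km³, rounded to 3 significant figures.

1.62 km³

τ = M₀/F₀ = 0.8178/0.6557 = 1.247 yr; rate constant k = 1/τ.
New steady state M_∞ = F₁/k = F₁·τ = 1.461 × 1.247 = 1.8222 km³.
M(t) = M_∞ + (M₀ − M_∞)·e^(−t/τ); t/τ = 2.01/1.247 = 1.612, so e^(−t/τ) = 0.1996.
M(t) = 1.8222 − 1.004 × 0.1996 = 1.6217 km³.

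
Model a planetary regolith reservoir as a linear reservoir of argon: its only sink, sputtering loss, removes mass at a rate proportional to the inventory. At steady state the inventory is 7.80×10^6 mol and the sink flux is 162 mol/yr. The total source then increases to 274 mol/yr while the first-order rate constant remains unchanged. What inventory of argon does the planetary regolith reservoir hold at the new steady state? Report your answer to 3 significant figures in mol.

1.32×10^7 mol

Rate constant k = F/M = 162 / 7.80×10^6 = 2.077×10^-5 yr⁻¹.
At the new steady state, source = k·M_new ⇒ M_new = 274 / 2.077×10^-5 = 1.319×10^7 mol.
(Equivalently M_new = M × F_new/F_old = 7.80×10^6 × 274/162.)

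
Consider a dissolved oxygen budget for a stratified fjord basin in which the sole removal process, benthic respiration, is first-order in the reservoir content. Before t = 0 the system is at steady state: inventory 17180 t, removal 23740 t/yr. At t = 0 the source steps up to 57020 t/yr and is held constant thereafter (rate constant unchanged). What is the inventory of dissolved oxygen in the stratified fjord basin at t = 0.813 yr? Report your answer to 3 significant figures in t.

33400 t

Residence time τ = M₀/F₀ = 0.7237 yr. The eventual steady state is M_∞ = M₀·(F₁/F₀) = 17180 × 57020/23740 = 41264 t.
The anomaly ΔM(t) = M(t) − M_∞ decays as ΔM₀·e^(−t/τ) with ΔM₀ = 17180 − 41264 = −24080 t.
At t = 0.813 yr, e^(−t/τ) = e^(−1.123) = 0.3252, so ΔM = −7831 t and M = 41264 − 7831 = 33433 t.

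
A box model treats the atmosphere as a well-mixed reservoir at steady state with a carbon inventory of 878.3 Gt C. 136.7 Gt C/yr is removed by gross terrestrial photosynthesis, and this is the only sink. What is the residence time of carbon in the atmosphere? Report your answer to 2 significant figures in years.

τ = M / F = 878.3 / 136.7 = 6.425 yr.

6.4 yr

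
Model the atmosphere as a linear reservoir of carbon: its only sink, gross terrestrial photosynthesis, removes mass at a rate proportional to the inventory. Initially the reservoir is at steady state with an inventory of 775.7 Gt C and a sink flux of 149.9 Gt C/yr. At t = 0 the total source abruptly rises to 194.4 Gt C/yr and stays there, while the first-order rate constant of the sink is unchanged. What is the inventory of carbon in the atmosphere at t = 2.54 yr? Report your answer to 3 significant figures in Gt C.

865 Gt C

Residence time τ = M₀/F₀ = 5.175 yr. The eventual steady state is M_∞ = M₀·(F₁/F₀) = 775.7 × 194.4/149.9 = 1006.0 Gt C.
The anomaly ΔM(t) = M(t) − M_∞ decays as ΔM₀·e^(−t/τ) with ΔM₀ = 775.7 − 1006.0 = −230.3 Gt C.
At t = 2.54 yr, e^(−t/τ) = e^(−0.4908) = 0.6121, so ΔM = −141.0 Gt C and M = 1006.0 − 141.0 = 865.02 Gt C.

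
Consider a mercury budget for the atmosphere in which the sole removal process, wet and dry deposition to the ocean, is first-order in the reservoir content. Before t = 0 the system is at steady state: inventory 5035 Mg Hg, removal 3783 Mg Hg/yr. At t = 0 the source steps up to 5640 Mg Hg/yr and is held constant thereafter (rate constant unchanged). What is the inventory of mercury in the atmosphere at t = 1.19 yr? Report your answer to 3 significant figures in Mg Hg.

Residence time τ = M₀/F₀ = 1.331 yr. The eventual steady state is M_∞ = M₀·(F₁/F₀) = 5035 × 5640/3783 = 7506.6 Mg Hg.
The anomaly ΔM(t) = M(t) − M_∞ decays as ΔM₀·e^(−t/τ) with ΔM₀ = 5035 − 7506.6 = −2472 Mg Hg.
At t = 1.19 yr, e^(−t/τ) = e^(−0.8941) = 0.4090, so ΔM = −1011 Mg Hg and M = 7506.6 − 1011 = 6495.8 Mg Hg.

6500 Mg Hg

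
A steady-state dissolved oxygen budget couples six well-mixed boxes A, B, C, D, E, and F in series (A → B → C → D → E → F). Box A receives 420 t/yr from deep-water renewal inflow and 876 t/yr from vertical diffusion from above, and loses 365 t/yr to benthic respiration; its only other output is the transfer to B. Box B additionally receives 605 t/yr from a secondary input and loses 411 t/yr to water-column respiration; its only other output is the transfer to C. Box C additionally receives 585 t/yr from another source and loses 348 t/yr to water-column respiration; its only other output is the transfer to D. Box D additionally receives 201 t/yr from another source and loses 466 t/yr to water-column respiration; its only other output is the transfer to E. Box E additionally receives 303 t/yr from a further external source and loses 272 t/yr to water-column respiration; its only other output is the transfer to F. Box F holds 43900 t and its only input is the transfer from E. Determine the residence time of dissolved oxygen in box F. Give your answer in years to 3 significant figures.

38.9 yr

Box A: F(A→B) = (420 + 876) − 365 = 931.00 t/yr.
Box B: F(B→C) = (931.00 + 605) − 411 = 1125.0 t/yr.
Box C: F(C→D) = (1125.0 + 585) − 348 = 1362.0 t/yr.
Box D: F(D→E) = (1362.0 + 201) − 466 = 1097.0 t/yr.
Box E: F(E→F) = (1097.0 + 303) − 272 = 1128.0 t/yr.
Box F throughput = its input = 1128.0 t/yr; τ = 43900 / 1128.0 = 38.92 yr.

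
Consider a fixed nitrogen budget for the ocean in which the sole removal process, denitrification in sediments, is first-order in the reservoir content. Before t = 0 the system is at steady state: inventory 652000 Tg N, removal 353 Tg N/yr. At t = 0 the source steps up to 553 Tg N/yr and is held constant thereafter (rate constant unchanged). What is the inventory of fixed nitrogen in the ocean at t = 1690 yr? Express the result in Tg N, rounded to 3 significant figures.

τ = M₀/F₀ = 652000/353 = 1847 yr; rate constant k = 1/τ.
New steady state M_∞ = F₁/k = F₁·τ = 553 × 1847 = 1.0214×10^6 Tg N.
M(t) = M_∞ + (M₀ − M_∞)·e^(−t/τ); t/τ = 1690/1847 = 0.9150, so e^(−t/τ) = 0.4005.
M(t) = 1.0214×10^6 − 369400 × 0.4005 = 873450 Tg N.

873000 Tg N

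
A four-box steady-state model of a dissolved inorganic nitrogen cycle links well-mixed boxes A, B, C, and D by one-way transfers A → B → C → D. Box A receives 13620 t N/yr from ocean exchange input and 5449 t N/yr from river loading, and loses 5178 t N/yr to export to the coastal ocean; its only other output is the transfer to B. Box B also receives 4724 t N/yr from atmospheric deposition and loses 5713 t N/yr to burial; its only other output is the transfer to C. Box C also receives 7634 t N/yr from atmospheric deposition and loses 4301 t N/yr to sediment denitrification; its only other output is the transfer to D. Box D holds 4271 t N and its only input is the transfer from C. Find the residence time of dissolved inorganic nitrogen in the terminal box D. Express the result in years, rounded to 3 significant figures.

Box A: F(A→B) = (13620 + 5449) − 5178 = 13891 t N/yr.
Box B: F(B→C) = (13891 + 4724) − 5713 = 12902 t N/yr.
Box C: F(C→D) = (12902 + 7634) − 4301 = 16235 t N/yr.
Box D throughput = its input = 16235 t N/yr; τ = 4271 / 16235 = 0.2631 yr.

0.263 yr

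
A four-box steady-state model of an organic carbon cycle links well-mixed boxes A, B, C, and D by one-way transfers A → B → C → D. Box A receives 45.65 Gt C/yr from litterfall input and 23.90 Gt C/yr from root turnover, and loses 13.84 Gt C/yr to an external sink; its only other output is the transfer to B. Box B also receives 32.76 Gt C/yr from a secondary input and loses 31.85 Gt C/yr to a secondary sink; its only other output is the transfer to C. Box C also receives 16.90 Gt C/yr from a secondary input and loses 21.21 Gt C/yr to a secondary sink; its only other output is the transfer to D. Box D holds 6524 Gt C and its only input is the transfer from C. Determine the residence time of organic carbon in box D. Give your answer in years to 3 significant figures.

125 yr

Box A: F(A→B) = (45.65 + 23.90) − 13.84 = 55.710 Gt C/yr.
Box B: F(B→C) = (55.710 + 32.76) − 31.85 = 56.620 Gt C/yr.
Box C: F(C→D) = (56.620 + 16.90) − 21.21 = 52.310 Gt C/yr.
Box D throughput = its input = 52.310 Gt C/yr; τ = 6524 / 52.310 = 124.7 yr.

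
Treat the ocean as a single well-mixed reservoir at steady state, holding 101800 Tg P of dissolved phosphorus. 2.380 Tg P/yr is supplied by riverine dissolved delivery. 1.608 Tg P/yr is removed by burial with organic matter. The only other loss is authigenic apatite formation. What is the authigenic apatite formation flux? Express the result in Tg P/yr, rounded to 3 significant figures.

At steady state ΣF_in = ΣF_out.
ΣF_in = 2.3800 Tg P/yr.
Authigenic apatite formation flux = ΣF_in − (1.608) = 2.3800 − 1.608 = 0.7720 Tg P/yr.

0.772 Tg P/yr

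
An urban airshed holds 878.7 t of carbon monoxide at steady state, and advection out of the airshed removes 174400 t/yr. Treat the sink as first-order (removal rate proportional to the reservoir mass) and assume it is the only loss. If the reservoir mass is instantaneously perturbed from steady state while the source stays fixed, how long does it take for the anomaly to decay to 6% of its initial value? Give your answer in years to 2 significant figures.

For a linear reservoir the anomaly decays as exp(−t/τ) with τ = M/F = 878.7/174400 = 0.005038 yr.
exp(−t/τ) = 0.06 ⇒ t = −τ ln(0.06) = 0.005038 × 2.813 = 0.01418 yr.

0.014 yr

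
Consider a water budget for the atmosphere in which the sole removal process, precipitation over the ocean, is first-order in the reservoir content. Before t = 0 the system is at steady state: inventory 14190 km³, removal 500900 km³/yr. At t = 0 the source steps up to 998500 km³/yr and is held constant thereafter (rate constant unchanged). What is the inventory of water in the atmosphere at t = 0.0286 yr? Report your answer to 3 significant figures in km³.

23200 km³

τ = M₀/F₀ = 14190/500900 = 0.02833 yr; rate constant k = 1/τ.
New steady state M_∞ = F₁/k = F₁·τ = 998500 × 0.02833 = 28287 km³.
M(t) = M_∞ + (M₀ − M_∞)·e^(−t/τ); t/τ = 0.0286/0.02833 = 1.010, so e^(−t/τ) = 0.3644.
M(t) = 28287 − 14100 × 0.3644 = 23150 km³.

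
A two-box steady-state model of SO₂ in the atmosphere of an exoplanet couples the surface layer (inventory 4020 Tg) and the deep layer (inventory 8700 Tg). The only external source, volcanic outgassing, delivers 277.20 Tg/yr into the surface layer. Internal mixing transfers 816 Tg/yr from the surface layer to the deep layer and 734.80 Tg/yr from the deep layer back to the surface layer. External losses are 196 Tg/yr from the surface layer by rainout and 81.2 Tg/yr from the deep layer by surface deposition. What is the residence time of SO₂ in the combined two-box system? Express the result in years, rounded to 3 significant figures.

Residence time in the combined system uses the total inventory and the total *external* removal — internal exchanges between the two boxes cancel.
M_total = 4020 + 8700 = 12720 Tg.
ΣF_external_out = 196 + 81.2 = 277.20 Tg/yr.
τ = M_total / ΣF_ext = 12720 / 277.20 = 45.89 yr.

45.9 yr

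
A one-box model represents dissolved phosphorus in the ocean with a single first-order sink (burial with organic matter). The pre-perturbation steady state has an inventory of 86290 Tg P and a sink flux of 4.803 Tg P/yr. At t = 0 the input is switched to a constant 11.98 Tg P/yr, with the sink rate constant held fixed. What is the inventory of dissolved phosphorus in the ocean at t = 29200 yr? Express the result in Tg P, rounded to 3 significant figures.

190000 Tg P

Residence time τ = M₀/F₀ = 17970 yr. The eventual steady state is M_∞ = M₀·(F₁/F₀) = 86290 × 11.98/4.803 = 215230 Tg P.
The anomaly ΔM(t) = M(t) − M_∞ decays as ΔM₀·e^(−t/τ) with ΔM₀ = 86290 − 215230 = −128900 Tg P.
At t = 29200 yr, e^(−t/τ) = e^(−1.625) = 0.1969, so ΔM = −25380 Tg P and M = 215230 − 25380 = 189850 Tg P.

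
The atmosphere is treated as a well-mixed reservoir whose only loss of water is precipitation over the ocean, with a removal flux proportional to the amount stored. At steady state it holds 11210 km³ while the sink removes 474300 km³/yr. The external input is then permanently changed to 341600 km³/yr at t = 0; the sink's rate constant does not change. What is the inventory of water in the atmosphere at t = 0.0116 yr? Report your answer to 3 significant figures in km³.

9990 km³

τ = M₀/F₀ = 11210/474300 = 0.02363 yr; rate constant k = 1/τ.
New steady state M_∞ = F₁/k = F₁·τ = 341600 × 0.02363 = 8073.7 km³.
M(t) = M_∞ + (M₀ − M_∞)·e^(−t/τ); t/τ = 0.0116/0.02363 = 0.4908, so e^(−t/τ) = 0.6121.
M(t) = 8073.7 + 3136 × 0.6121 = 9993.5 km³.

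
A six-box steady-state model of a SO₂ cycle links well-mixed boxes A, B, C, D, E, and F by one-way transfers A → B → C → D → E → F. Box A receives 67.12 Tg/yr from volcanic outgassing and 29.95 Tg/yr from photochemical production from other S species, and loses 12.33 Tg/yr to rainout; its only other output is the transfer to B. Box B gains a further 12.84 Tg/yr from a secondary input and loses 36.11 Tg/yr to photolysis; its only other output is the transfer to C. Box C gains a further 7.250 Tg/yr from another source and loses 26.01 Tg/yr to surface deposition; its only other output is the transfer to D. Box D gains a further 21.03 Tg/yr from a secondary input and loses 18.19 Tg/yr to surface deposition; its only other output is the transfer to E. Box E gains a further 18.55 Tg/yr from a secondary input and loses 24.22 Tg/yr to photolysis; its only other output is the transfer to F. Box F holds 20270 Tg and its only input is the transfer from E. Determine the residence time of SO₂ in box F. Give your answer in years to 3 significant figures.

508 yr

Box A: F(A→B) = (67.12 + 29.95) − 12.33 = 84.740 Tg/yr.
Box B: F(B→C) = (84.740 + 12.84) − 36.11 = 61.470 Tg/yr.
Box C: F(C→D) = (61.470 + 7.250) − 26.01 = 42.710 Tg/yr.
Box D: F(D→E) = (42.710 + 21.03) − 18.19 = 45.550 Tg/yr.
Box E: F(E→F) = (45.550 + 18.55) − 24.22 = 39.880 Tg/yr.
Box F throughput = its input = 39.880 Tg/yr; τ = 20270 / 39.880 = 508.3 yr.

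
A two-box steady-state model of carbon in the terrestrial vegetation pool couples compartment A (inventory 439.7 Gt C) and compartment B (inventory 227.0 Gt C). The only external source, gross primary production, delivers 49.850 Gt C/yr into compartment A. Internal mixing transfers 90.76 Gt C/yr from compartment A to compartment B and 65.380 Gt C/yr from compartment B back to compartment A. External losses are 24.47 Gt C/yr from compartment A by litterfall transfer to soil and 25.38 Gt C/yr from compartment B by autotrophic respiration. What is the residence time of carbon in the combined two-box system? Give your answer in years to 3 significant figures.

Treat the two boxes together as one reservoir: the mixing fluxes between them are internal recycling, so τ = ΣM / Σ(external losses).
M_total = 439.7 + 227.0 = 666.70 Gt C.
ΣF_external_out = 24.47 + 25.38 = 49.850 Gt C/yr.
τ = M_total / ΣF_ext = 666.70 / 49.850 = 13.37 yr.

13.4 yr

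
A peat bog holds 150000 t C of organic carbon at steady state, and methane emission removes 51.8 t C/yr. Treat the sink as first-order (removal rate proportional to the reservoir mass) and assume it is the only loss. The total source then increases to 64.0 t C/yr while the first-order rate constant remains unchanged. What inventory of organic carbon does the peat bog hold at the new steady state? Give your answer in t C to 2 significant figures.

190000 t C

Rate constant k = F/M = 51.8 / 150000 = 0.0003453 yr⁻¹.
At the new steady state, source = k·M_new ⇒ M_new = 64.0 / 0.0003453 = 185300 t C.
(Equivalently M_new = M × F_new/F_old = 150000 × 64.0/51.8.)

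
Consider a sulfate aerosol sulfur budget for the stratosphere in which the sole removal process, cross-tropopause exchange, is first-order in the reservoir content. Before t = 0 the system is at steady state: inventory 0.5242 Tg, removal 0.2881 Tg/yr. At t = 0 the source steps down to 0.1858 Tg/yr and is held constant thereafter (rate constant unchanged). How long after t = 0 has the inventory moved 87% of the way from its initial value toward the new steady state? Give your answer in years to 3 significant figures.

3.71 yr

τ = M₀/F₀ = 0.5242/0.2881 = 1.820 yr.
The remaining gap fraction is e^(−t/τ); 87% covered ⇒ e^(−t/τ) = 0.130.
t = −τ ln(0.130) = 1.820 × 2.040 = 3.712 yr.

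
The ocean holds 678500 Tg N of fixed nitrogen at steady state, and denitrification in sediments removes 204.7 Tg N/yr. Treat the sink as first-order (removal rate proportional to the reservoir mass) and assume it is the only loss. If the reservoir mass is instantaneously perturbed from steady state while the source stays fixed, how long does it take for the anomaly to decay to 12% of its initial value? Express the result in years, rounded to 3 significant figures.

For a linear reservoir the anomaly decays as exp(−t/τ) with τ = M/F = 678500/204.7 = 3315 yr.
exp(−t/τ) = 0.12 ⇒ t = −τ ln(0.12) = 3315 × 2.120 = 7028 yr.

7030 yr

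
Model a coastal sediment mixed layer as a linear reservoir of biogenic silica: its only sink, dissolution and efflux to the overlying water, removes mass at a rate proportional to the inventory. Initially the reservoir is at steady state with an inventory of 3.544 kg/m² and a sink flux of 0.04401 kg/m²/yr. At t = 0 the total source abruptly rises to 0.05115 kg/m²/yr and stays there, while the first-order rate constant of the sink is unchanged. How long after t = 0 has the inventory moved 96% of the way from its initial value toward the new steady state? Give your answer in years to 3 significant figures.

τ = M₀/F₀ = 3.544/0.04401 = 80.53 yr.
The remaining gap fraction is e^(−t/τ); 96% covered ⇒ e^(−t/τ) = 0.0400.
t = −τ ln(0.0400) = 80.53 × 3.219 = 259.2 yr.

259 yr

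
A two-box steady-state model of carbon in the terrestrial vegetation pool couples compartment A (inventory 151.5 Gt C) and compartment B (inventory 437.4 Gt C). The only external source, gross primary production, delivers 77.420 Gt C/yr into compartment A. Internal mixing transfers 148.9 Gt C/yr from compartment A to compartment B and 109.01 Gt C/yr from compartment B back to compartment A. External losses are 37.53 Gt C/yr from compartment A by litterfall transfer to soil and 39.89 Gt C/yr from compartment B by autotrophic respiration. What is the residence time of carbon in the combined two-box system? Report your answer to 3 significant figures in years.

7.61 yr

For the system as a whole, the A↔B exchange is internal and contributes nothing to the throughput; only the external sinks remove mass.
M_total = 151.5 + 437.4 = 588.90 Gt C.
ΣF_external_out = 37.53 + 39.89 = 77.420 Gt C/yr.
τ = M_total / ΣF_ext = 588.90 / 77.420 = 7.607 yr.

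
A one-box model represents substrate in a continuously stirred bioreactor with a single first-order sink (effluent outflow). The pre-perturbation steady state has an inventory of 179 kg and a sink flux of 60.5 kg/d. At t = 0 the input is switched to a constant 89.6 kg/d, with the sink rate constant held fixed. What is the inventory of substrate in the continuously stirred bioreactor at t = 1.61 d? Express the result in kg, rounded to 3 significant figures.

215 kg

Residence time τ = M₀/F₀ = 2.959 d. The eventual steady state is M_∞ = M₀·(F₁/F₀) = 179 × 89.6/60.5 = 265.10 kg.
The anomaly ΔM(t) = M(t) − M_∞ decays as ΔM₀·e^(−t/τ) with ΔM₀ = 179 − 265.10 = −86.10 kg.
At t = 1.61 d, e^(−t/τ) = e^(−0.5442) = 0.5803, so ΔM = −49.96 kg and M = 265.10 − 49.96 = 215.13 kg.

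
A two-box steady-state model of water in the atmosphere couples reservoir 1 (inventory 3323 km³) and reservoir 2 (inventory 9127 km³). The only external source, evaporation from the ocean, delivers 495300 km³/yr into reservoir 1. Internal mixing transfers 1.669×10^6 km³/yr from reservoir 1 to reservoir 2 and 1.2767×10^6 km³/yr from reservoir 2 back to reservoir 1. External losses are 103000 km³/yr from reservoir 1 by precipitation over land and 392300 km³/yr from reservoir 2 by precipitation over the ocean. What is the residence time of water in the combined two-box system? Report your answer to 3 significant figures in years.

For the system as a whole, the A↔B exchange is internal and contributes nothing to the throughput; only the external sinks remove mass.
M_total = 3323 + 9127 = 12450 km³.
ΣF_external_out = 103000 + 392300 = 495300 km³/yr.
τ = M_total / ΣF_ext = 12450 / 495300 = 0.02514 yr.

0.0251 yr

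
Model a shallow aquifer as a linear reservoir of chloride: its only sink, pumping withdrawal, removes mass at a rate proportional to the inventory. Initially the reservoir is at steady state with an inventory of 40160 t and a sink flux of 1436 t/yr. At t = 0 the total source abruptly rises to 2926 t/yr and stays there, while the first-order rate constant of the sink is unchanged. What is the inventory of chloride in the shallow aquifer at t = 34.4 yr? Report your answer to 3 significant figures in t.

69700 t

The sink rate constant is k = F₀/M₀ = 1436/40160 = 0.03576 yr⁻¹.
Solving dM/dt = F₁ − kM with M(0) = M₀ gives M(t) = F₁/k + (M₀ − F₁/k)·e^(−kt).
F₁/k = 2926/0.03576 = 81830 t; kt = 0.03576 × 34.4 = 1.230, e^(−kt) = 0.2923.
M(34.4) = 81830 + (40160 − 81830) × 0.2923 = 81830 − 12180 = 69651 t.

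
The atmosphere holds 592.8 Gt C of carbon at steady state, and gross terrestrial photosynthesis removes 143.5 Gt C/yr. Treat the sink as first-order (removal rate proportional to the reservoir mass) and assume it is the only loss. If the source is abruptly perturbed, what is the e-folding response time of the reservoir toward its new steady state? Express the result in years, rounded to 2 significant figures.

4.1 yr

For a linear reservoir the response time equals the residence time τ = M/F.
τ = 592.8 / 143.5 = 4.131 yr.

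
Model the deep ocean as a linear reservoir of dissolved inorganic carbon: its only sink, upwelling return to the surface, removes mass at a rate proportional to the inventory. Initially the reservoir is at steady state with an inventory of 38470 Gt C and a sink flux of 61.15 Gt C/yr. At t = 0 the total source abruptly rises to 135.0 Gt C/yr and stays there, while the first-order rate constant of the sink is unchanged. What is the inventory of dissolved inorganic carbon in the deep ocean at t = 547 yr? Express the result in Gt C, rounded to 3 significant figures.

Residence time τ = M₀/F₀ = 629.1 yr. The eventual steady state is M_∞ = M₀·(F₁/F₀) = 38470 × 135.0/61.15 = 84930 Gt C.
The anomaly ΔM(t) = M(t) − M_∞ decays as ΔM₀·e^(−t/τ) with ΔM₀ = 38470 − 84930 = −46460 Gt C.
At t = 547 yr, e^(−t/τ) = e^(−0.8695) = 0.4192, so ΔM = −19470 Gt C and M = 84930 − 19470 = 65455 Gt C.

65500 Gt C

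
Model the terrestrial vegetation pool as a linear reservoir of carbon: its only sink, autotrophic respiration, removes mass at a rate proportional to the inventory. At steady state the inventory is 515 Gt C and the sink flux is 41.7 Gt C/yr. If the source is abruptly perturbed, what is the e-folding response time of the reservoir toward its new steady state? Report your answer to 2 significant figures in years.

For a linear reservoir the response time equals the residence time τ = M/F.
τ = 515 / 41.7 = 12.35 yr.

12 yr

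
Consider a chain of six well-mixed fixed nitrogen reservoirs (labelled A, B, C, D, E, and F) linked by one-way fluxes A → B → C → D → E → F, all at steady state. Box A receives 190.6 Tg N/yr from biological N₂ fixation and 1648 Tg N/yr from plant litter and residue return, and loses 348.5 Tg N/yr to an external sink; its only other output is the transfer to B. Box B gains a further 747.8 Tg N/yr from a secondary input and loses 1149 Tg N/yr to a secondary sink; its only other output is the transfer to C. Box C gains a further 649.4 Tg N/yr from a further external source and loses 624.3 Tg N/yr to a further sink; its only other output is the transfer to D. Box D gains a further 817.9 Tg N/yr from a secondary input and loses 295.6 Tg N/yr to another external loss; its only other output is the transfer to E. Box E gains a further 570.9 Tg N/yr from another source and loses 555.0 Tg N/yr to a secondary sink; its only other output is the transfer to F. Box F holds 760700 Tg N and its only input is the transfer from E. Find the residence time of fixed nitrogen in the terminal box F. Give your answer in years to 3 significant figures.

Box A: F(A→B) = (190.6 + 1648) − 348.5 = 1490.1 Tg N/yr.
Box B: F(B→C) = (1490.1 + 747.8) − 1149 = 1088.9 Tg N/yr.
Box C: F(C→D) = (1088.9 + 649.4) − 624.3 = 1114.0 Tg N/yr.
Box D: F(D→E) = (1114.0 + 817.9) − 295.6 = 1636.3 Tg N/yr.
Box E: F(E→F) = (1636.3 + 570.9) − 555.0 = 1652.2 Tg N/yr.
Box F throughput = its input = 1652.2 Tg N/yr; τ = 760700 / 1652.2 = 460.4 yr.

460 yr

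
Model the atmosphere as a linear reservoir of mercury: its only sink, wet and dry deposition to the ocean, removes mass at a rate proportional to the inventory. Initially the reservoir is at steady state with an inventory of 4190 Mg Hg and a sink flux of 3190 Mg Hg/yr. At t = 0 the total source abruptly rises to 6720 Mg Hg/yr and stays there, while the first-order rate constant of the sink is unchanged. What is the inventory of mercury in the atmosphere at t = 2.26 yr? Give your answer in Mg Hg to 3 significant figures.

8000 Mg Hg

Residence time τ = M₀/F₀ = 1.313 yr. The eventual steady state is M_∞ = M₀·(F₁/F₀) = 4190 × 6720/3190 = 8826.6 Mg Hg.
The anomaly ΔM(t) = M(t) − M_∞ decays as ΔM₀·e^(−t/τ) with ΔM₀ = 4190 − 8826.6 = −4637 Mg Hg.
At t = 2.26 yr, e^(−t/τ) = e^(−1.721) = 0.1790, so ΔM = −829.7 Mg Hg and M = 8826.6 − 829.7 = 7996.8 Mg Hg.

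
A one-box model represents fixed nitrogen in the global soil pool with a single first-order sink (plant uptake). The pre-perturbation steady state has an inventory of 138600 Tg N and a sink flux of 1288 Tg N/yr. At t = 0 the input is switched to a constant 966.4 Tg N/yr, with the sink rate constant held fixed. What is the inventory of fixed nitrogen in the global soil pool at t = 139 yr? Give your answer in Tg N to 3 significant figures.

114000 Tg N

The sink rate constant is k = F₀/M₀ = 1288/138600 = 0.009293 yr⁻¹.
Solving dM/dt = F₁ − kM with M(0) = M₀ gives M(t) = F₁/k + (M₀ − F₁/k)·e^(−kt).
F₁/k = 966.4/0.009293 = 103990 Tg N; kt = 0.009293 × 139 = 1.292, e^(−kt) = 0.2748.
M(139) = 103990 + (138600 − 103990) × 0.2748 = 103990 + 9510 = 113500 Tg N.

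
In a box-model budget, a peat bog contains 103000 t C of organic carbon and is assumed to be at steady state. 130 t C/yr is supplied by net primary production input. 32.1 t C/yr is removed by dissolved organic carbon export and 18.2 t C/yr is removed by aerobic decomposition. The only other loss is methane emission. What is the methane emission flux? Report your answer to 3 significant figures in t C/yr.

At steady state ΣF_in = ΣF_out.
ΣF_in = 130.00 t C/yr.
Methane emission flux = ΣF_in − (32.1 + 18.2) = 130.00 − 50.30 = 79.70 t C/yr.

79.7 t C/yr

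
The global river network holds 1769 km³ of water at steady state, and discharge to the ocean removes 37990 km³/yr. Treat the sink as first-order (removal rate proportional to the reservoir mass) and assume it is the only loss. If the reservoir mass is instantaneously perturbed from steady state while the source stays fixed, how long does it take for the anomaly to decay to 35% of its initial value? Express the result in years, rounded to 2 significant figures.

For a linear reservoir the anomaly decays as exp(−t/τ) with τ = M/F = 1769/37990 = 0.04656 yr.
exp(−t/τ) = 0.35 ⇒ t = −τ ln(0.35) = 0.04656 × 1.050 = 0.04888 yr.

0.049 yr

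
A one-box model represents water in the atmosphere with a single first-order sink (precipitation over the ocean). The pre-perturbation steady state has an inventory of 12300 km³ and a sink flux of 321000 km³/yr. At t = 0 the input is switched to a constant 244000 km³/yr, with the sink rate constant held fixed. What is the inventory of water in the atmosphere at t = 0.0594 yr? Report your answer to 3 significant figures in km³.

τ = M₀/F₀ = 12300/321000 = 0.03832 yr; rate constant k = 1/τ.
New steady state M_∞ = F₁/k = F₁·τ = 244000 × 0.03832 = 9349.5 km³.
M(t) = M_∞ + (M₀ − M_∞)·e^(−t/τ); t/τ = 0.0594/0.03832 = 1.550, so e^(−t/τ) = 0.2122.
M(t) = 9349.5 + 2950 × 0.2122 = 9975.6 km³.

9980 km³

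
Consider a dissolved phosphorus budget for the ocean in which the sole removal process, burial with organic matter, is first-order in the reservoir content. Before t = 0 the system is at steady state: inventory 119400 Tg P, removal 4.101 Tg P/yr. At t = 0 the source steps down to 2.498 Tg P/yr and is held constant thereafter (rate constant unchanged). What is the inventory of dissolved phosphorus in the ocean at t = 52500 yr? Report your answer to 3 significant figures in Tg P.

τ = M₀/F₀ = 119400/4.101 = 29110 yr; rate constant k = 1/τ.
New steady state M_∞ = F₁/k = F₁·τ = 2.498 × 29110 = 72729 Tg P.
M(t) = M_∞ + (M₀ − M_∞)·e^(−t/τ); t/τ = 52500/29110 = 1.803, so e^(−t/τ) = 0.1648.
M(t) = 72729 + 46670 × 0.1648 = 80419 Tg P.

80400 Tg P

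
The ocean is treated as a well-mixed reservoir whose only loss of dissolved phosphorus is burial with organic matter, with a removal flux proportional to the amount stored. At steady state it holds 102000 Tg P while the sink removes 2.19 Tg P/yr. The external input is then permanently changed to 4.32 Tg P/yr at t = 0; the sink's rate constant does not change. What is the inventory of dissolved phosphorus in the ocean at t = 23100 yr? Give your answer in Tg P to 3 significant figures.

141000 Tg P

τ = M₀/F₀ = 102000/2.19 = 46580 yr; rate constant k = 1/τ.
New steady state M_∞ = F₁/k = F₁·τ = 4.32 × 46580 = 201210 Tg P.
M(t) = M_∞ + (M₀ − M_∞)·e^(−t/τ); t/τ = 23100/46580 = 0.4960, so e^(−t/τ) = 0.6090.
M(t) = 201210 − 99210 × 0.6090 = 140790 Tg P.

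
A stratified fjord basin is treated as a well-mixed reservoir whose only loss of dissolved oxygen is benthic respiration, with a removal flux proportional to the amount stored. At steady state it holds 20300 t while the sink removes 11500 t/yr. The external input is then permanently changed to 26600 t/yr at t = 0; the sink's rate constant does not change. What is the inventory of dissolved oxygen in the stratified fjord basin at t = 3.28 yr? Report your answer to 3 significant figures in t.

Residence time τ = M₀/F₀ = 1.765 yr. The eventual steady state is M_∞ = M₀·(F₁/F₀) = 20300 × 26600/11500 = 46955 t.
The anomaly ΔM(t) = M(t) − M_∞ decays as ΔM₀·e^(−t/τ) with ΔM₀ = 20300 − 46955 = −26650 t.
At t = 3.28 yr, e^(−t/τ) = e^(−1.858) = 0.1560, so ΔM = −4157 t and M = 46955 − 4157 = 42798 t.

42800 t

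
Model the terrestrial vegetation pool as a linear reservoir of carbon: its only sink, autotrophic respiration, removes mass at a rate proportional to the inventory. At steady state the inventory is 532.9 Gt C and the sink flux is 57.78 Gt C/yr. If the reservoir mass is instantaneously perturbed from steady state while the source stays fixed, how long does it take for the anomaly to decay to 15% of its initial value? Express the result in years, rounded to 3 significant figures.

17.5 yr

For a linear reservoir the anomaly decays as exp(−t/τ) with τ = M/F = 532.9/57.78 = 9.223 yr.
exp(−t/τ) = 0.15 ⇒ t = −τ ln(0.15) = 9.223 × 1.897 = 17.50 yr.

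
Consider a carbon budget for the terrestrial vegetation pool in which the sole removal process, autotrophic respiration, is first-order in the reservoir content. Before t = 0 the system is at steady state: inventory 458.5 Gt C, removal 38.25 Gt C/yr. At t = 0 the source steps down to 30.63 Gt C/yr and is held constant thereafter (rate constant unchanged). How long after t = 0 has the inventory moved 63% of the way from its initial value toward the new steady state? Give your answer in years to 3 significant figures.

τ = M₀/F₀ = 458.5/38.25 = 11.99 yr.
The remaining gap fraction is e^(−t/τ); 63% covered ⇒ e^(−t/τ) = 0.370.
t = −τ ln(0.370) = 11.99 × 0.9943 = 11.92 yr.

11.9 yr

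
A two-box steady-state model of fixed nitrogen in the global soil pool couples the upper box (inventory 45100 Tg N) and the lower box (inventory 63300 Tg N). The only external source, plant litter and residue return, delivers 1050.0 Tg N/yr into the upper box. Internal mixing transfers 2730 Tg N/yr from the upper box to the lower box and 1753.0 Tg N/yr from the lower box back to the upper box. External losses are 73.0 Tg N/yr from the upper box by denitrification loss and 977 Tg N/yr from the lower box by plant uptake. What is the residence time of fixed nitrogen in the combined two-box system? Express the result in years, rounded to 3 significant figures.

Residence time in the combined system uses the total inventory and the total *external* removal — internal exchanges between the two boxes cancel.
M_total = 45100 + 63300 = 108400 Tg N.
ΣF_external_out = 73.0 + 977 = 1050.0 Tg N/yr.
τ = M_total / ΣF_ext = 108400 / 1050.0 = 103.2 yr.

103 yr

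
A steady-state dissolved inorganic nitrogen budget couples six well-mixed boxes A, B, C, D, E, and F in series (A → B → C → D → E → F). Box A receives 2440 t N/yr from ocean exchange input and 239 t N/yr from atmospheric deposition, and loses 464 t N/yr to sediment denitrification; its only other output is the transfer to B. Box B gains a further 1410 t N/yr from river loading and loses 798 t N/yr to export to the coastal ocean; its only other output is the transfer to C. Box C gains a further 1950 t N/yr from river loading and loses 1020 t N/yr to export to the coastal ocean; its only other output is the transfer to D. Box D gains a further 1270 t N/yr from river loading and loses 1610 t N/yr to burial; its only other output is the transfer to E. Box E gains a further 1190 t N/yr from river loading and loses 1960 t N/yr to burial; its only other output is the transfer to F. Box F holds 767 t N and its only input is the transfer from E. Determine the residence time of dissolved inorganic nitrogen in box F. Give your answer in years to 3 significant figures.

0.290 yr

Box A: F(A→B) = (2440 + 239) − 464 = 2215.0 t N/yr.
Box B: F(B→C) = (2215.0 + 1410) − 798 = 2827.0 t N/yr.
Box C: F(C→D) = (2827.0 + 1950) − 1020 = 3757.0 t N/yr.
Box D: F(D→E) = (3757.0 + 1270) − 1610 = 3417.0 t N/yr.
Box E: F(E→F) = (3417.0 + 1190) − 1960 = 2647.0 t N/yr.
Box F throughput = its input = 2647.0 t N/yr; τ = 767 / 2647.0 = 0.2898 yr.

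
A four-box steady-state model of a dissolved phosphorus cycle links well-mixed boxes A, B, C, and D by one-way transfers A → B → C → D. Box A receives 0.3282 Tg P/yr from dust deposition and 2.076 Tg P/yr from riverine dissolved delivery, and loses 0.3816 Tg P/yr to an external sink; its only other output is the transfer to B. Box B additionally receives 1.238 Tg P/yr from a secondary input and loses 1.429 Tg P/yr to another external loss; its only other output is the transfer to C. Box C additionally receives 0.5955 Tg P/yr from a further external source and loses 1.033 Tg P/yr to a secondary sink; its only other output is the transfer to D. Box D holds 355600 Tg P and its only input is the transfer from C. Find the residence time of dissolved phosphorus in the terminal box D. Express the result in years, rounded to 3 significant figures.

255000 yr

Box A: F(A→B) = (0.3282 + 2.076) − 0.3816 = 2.0226 Tg P/yr.
Box B: F(B→C) = (2.0226 + 1.238) − 1.429 = 1.8316 Tg P/yr.
Box C: F(C→D) = (1.8316 + 0.5955) − 1.033 = 1.3941 Tg P/yr.
Box D throughput = its input = 1.3941 Tg P/yr; τ = 355600 / 1.3941 = 255100 yr.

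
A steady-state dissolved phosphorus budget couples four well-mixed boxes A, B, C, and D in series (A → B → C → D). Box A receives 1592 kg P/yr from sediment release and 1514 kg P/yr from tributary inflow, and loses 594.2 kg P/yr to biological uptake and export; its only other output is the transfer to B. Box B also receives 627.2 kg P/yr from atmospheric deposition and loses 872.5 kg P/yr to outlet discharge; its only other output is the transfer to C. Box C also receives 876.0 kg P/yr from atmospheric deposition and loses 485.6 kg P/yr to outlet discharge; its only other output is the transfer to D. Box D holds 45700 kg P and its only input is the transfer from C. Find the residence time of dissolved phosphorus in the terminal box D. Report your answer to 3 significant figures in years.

17.2 yr

Box A: F(A→B) = (1592 + 1514) − 594.2 = 2511.8 kg P/yr.
Box B: F(B→C) = (2511.8 + 627.2) − 872.5 = 2266.5 kg P/yr.
Box C: F(C→D) = (2266.5 + 876.0) − 485.6 = 2656.9 kg P/yr.
Box D throughput = its input = 2656.9 kg P/yr; τ = 45700 / 2656.9 = 17.20 yr.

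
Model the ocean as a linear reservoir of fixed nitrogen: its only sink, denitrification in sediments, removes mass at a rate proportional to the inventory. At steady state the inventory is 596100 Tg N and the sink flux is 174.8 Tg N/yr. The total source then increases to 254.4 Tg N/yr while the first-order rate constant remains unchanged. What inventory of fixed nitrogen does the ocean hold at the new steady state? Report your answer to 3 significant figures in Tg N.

Rate constant k = F/M = 174.8 / 596100 = 0.0002932 yr⁻¹.
At the new steady state, source = k·M_new ⇒ M_new = 254.4 / 0.0002932 = 867600 Tg N.
(Equivalently M_new = M × F_new/F_old = 596100 × 254.4/174.8.)

868000 Tg N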